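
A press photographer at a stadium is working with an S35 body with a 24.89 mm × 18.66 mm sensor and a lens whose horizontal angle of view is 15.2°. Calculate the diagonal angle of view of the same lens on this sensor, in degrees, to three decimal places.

From the horizontal AOV: f = 24.89 / (2·tan(7.6°)) = 24.89 / 0.26686 ≈ 93.2709 mm.
Sensor diagonal = √(24.89² + 18.66²) = √967.7077 ≈ 31.1080 mm.
Diagonal AOV = 2·arctan(31.1080 / (2 × 93.2709)) = 2·arctan(0.16676) ≈ 18.9352°.

18.935°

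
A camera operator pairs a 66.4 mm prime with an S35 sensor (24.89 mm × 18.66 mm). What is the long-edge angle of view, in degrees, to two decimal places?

Angle of view α = 2·arctan(w/2f) with w = 24.89 mm and f = 66.4 mm.
w/2f = 0.18742; arctan(0.18742) ≈ 10.6155°, so α ≈ 21.2310°.

21.23°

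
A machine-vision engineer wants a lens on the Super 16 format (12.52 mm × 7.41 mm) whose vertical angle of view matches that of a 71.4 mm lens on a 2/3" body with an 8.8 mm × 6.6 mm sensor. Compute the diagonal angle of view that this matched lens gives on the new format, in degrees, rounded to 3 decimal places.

Equal vertical AOV ⇒ f₂ = f₁ · 7.41/6.6 = 71.4 × 1.12273 ≈ 80.1627 mm.
Sensor diagonal = √(12.52² + 7.41²) = √211.6585 ≈ 14.5485 mm.
Diagonal AOV on the new format = 2·arctan(14.5485 / (2 × 80.1627)) = 2·arctan(0.09074) ≈ 10.3700°.

10.370°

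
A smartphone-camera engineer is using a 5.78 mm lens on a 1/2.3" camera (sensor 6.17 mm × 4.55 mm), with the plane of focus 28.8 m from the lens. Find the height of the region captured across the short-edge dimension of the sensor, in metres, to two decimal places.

dₒ: 28.8 m = 28800 mm.
Similar triangles through the lens centre give W/dₒ = h/dᵢ; with 1/f = 1/dₒ + 1/dᵢ this gives W = h·(dₒ − f)/f.
W = 4.55 mm × (28800 − 5.78) / 5.78 = 4.55 × 4981.6990 ≈ 22666.730 mm = 22.6667 m.

22.67 m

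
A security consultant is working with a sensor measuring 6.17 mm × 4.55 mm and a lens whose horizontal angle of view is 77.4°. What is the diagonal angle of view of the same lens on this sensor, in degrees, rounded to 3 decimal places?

From the horizontal AOV: f = 6.17 / (2·tan(38.7°)) = 6.17 / 1.60230 ≈ 3.8507 mm.
Sensor diagonal = √(6.17² + 4.55²) = √58.7714 ≈ 7.6663 mm.
Diagonal AOV = 2·arctan(7.6663 / (2 × 3.8507)) = 2·arctan(0.99543) ≈ 89.7378°.

89.738°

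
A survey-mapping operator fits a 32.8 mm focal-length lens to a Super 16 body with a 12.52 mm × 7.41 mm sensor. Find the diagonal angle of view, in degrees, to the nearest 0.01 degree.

Sensor diagonal = √(12.52² + 7.41²) = √211.6585 ≈ 14.5485 mm.
Angle of view α = 2·arctan(d/2f) with d = 14.5485 mm and f = 32.8 mm.
d/2f = 0.22178; arctan(0.22178) ≈ 12.5044°, so α ≈ 25.0089°.

25.01°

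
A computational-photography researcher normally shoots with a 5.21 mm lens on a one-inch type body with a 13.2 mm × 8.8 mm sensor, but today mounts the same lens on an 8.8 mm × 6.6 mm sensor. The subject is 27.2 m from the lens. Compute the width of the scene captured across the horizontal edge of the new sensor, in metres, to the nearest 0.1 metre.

The focal length stays 5.21 mm; the relevant sensor dimension is now w = 8.8 mm. Object distance dₒ = 27.2 m = 27200 mm.
Thin-lens field width W = w·(dₒ − f)/f = 8.8 × (27200 − 5.21)/5.21 ≈ 45933.618 mm = 45.9336 m.

45.9 m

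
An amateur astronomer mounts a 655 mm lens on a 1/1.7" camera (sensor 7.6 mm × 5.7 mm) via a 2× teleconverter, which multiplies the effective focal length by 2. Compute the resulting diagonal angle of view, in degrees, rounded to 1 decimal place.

0.4°

Effective focal length f = 655 × 2 = 1310 mm.
Sensor diagonal = √(7.6² + 5.7²) = √90.2500 ≈ 9.5000 mm.
α = 2·arctan(9.500 / (2 × 1310)) = 2·arctan(0.00363) ≈ 0.4155°.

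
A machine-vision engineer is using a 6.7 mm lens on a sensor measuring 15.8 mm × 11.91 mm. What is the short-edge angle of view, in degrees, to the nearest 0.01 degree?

Angle of view α = 2·arctan(h/2f) with h = 11.91 mm and f = 6.7 mm.
h/2f = 0.88881; arctan(0.88881) ≈ 41.6309°, so α ≈ 83.2618°.

83.26°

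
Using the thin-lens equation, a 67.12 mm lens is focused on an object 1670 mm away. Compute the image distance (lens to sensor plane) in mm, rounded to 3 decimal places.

69.931 mm

1/dᵢ = 1/f − 1/dₒ = 1/67.12 − 1/1670 = 0.0142999 mm⁻¹.
dᵢ = 1/0.0142999 ≈ 69.9306 mm.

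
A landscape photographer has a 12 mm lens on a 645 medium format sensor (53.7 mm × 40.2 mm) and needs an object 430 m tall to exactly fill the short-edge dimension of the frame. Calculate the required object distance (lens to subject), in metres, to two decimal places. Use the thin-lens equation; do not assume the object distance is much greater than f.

128.37 m

W: 430 m = 430000 mm.
Magnification m = h/W = dᵢ/dₒ; combined with 1/f = 1/dₒ + 1/dᵢ this gives dₒ = f·(1 + W/h).
dₒ = 12 mm × (1 + 430000/40.2) = 12 × 10697.5174 ≈ 128370.209 mm = 128.37 m.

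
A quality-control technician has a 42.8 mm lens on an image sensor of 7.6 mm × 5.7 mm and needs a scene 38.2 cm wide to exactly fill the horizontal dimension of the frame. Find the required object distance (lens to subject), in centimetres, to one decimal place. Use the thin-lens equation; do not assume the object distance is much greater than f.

W: 38.2 cm = 382 mm.
Magnification m = w/W = dᵢ/dₒ; combined with 1/f = 1/dₒ + 1/dᵢ this gives dₒ = f·(1 + W/w).
dₒ = 42.8 mm × (1 + 382/7.6) = 42.8 × 51.2632 ≈ 2194.063 mm = 219.406 cm.

219.4 cm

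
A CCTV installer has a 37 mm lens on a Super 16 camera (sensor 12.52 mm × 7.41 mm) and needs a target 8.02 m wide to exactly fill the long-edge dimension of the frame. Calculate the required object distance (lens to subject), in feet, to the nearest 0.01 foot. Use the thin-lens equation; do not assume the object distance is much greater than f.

W: 8.02 m = 8020 mm.
Magnification m = w/W = dᵢ/dₒ; combined with 1/f = 1/dₒ + 1/dᵢ this gives dₒ = f·(1 + W/w).
dₒ = 37 mm × (1 + 8020/12.52) = 37 × 641.5751 ≈ 23738.278 mm = 23738.278/304.8 ft = 77.8815 ft.

77.88 ft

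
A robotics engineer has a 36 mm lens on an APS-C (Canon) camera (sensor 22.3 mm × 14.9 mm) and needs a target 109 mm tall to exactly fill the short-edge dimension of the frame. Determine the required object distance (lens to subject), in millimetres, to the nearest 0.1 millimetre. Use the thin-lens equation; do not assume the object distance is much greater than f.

Magnification m = h/W = dᵢ/dₒ; combined with 1/f = 1/dₒ + 1/dᵢ this gives dₒ = f·(1 + W/h).
dₒ = 36 mm × (1 + 109/14.9) = 36 × 8.3154 ≈ 299.356 mm.

299.4 mm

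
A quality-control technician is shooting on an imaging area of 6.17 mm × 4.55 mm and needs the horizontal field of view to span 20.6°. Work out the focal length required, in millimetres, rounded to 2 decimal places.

From α = 2·arctan(w/2f) we get f = w / (2·tan(α/2)).
With w = 6.17 mm and α/2 = 10.3°, tan(α/2) ≈ 0.18173, so f ≈ 6.17 / 0.36346 ≈ 16.9757 mm.

16.98 mm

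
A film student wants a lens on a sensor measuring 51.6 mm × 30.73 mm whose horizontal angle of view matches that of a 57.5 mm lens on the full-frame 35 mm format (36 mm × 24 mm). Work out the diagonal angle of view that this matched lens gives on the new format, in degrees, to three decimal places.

40.039°

Equal horizontal AOV ⇒ f₂ = f₁ · 51.6/36 = 57.5 × 1.43333 ≈ 82.4167 mm.
Sensor diagonal = √(51.6² + 30.73²) = √3606.8929 ≈ 60.0574 mm.
Diagonal AOV on the new format = 2·arctan(60.0574 / (2 × 82.4167)) = 2·arctan(0.36435) ≈ 40.0387°.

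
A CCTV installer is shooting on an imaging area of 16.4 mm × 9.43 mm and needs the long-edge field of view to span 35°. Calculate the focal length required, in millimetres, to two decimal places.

From α = 2·arctan(w/2f) we get f = w / (2·tan(α/2)).
With w = 16.4 mm and α/2 = 17.5°, tan(α/2) ≈ 0.31530, so f ≈ 16.4 / 0.63060 ≈ 26.0071 mm.

26.01 mm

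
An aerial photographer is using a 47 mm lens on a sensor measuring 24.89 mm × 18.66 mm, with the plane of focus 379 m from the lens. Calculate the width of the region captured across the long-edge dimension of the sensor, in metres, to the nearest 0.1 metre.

200.7 m

dₒ: 379 m = 379000 mm.
Similar triangles through the lens centre give W/dₒ = w/dᵢ; with 1/f = 1/dₒ + 1/dᵢ this gives W = w·(dₒ − f)/f.
W = 24.89 mm × (379000 − 47) / 47 = 24.89 × 8062.8298 ≈ 200683.833 mm = 200.684 m.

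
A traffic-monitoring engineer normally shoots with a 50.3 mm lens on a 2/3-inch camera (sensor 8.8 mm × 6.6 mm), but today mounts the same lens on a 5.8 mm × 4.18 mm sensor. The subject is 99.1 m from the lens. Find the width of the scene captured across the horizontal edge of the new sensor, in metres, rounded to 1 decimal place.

The focal length stays 50.3 mm; the relevant sensor dimension is now w = 5.8 mm. Object distance dₒ = 99.1 m = 99100 mm.
Thin-lens field width W = w·(dₒ − f)/f = 5.8 × (99100 − 50.3)/50.3 ≈ 11421.238 mm = 11.4212 m.

11.4 m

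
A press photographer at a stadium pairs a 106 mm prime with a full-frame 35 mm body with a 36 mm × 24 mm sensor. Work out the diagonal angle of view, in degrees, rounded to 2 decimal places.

23.07°

Sensor diagonal = √(36² + 24²) = √1872.0000 ≈ 43.2666 mm.
Angle of view α = 2·arctan(d/2f) with d = 43.2666 mm and f = 106 mm.
d/2f = 0.20409; arctan(0.20409) ≈ 11.5350°, so α ≈ 23.0699°.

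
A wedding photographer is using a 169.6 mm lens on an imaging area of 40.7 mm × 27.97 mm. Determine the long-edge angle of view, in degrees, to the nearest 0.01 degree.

13.68°

Angle of view α = 2·arctan(w/2f) with w = 40.7 mm and f = 169.6 mm.
w/2f = 0.11999; arctan(0.11999) ≈ 6.8421°, so α ≈ 13.6842°.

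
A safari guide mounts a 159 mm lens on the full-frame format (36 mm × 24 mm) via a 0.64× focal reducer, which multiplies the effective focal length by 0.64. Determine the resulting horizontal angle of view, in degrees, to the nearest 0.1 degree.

20.1°

Effective focal length f = 159 × 0.64 = 101.76 mm.
α = 2·arctan(36 / (2 × 101.76)) = 2·arctan(0.17689) ≈ 20.0622°.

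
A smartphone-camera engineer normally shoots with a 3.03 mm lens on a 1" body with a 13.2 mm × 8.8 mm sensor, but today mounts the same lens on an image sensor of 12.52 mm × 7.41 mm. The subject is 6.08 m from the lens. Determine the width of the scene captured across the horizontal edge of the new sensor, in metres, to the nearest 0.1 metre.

The focal length stays 3.03 mm; the relevant sensor dimension is now w = 12.52 mm. Object distance dₒ = 6.08 m = 6080 mm.
Thin-lens field width W = w·(dₒ − f)/f = 12.52 × (6080 − 3.03)/3.03 ≈ 25110.120 mm = 25.1101 m.

25.1 m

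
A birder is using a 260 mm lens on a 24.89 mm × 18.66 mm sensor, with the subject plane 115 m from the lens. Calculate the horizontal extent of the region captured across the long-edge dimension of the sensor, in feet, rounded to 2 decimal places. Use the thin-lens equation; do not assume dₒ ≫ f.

dₒ: 115 m = 115000 mm.
Similar triangles through the lens centre give W/dₒ = w/dᵢ; with 1/f = 1/dₒ + 1/dᵢ this gives W = w·(dₒ − f)/f.
W = 24.89 mm × (115000 − 260) / 260 = 24.89 × 441.3077 ≈ 10984.148 mm = 10984.148/304.8 ft = 36.0372 ft.

36.04 ft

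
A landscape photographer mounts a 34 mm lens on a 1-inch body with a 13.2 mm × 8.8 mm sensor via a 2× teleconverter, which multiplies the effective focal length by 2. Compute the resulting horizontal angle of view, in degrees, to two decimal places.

Effective focal length f = 34 × 2 = 68 mm.
α = 2·arctan(13.2 / (2 × 68)) = 2·arctan(0.09706) ≈ 11.0874°.

11.09°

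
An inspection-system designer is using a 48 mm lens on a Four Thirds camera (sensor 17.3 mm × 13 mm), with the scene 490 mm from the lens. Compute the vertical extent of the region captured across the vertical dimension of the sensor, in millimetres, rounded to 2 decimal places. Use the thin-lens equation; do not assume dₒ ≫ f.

Similar triangles through the lens centre give W/dₒ = h/dᵢ; with 1/f = 1/dₒ + 1/dᵢ this gives W = h·(dₒ − f)/f.
W = 13 mm × (490 − 48) / 48 = 13 × 9.2083 ≈ 119.708 mm.

119.71 mm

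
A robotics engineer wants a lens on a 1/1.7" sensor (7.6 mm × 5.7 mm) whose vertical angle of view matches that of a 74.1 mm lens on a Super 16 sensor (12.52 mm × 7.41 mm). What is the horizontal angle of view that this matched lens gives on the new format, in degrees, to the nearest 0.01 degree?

Equal vertical AOV ⇒ f₂ = f₁ · 5.7/7.41 = 74.1 × 0.76923 ≈ 57.0000 mm.
Horizontal AOV on the new format = 2·arctan(7.6 / (2 × 57.0000)) = 2·arctan(0.06667) ≈ 7.6281°.

7.63°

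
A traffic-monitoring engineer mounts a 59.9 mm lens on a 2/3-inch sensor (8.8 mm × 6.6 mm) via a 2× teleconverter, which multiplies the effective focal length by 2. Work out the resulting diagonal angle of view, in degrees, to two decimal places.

Effective focal length f = 59.9 × 2 = 119.8 mm.
Sensor diagonal = √(8.8² + 6.6²) = √121.0000 ≈ 11.0000 mm.
α = 2·arctan(11.000 / (2 × 119.8)) = 2·arctan(0.04591) ≈ 5.2572°.

5.26°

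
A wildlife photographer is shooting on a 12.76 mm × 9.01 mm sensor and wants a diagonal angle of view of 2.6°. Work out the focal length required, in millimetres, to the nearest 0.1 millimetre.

344.2 mm

Sensor diagonal = √(12.76² + 9.01²) = √243.9977 ≈ 15.6204 mm.
From α = 2·arctan(d/2f) we get f = d / (2·tan(α/2)).
With d = 15.6204 mm and α/2 = 1.3°, tan(α/2) ≈ 0.02269, so f ≈ 15.6204 / 0.04539 ≈ 344.1657 mm.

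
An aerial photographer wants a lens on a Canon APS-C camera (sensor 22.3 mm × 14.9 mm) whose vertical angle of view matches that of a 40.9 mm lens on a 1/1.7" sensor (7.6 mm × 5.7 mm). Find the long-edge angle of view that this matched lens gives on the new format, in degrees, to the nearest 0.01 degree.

Equal vertical AOV ⇒ f₂ = f₁ · 14.9/5.7 = 40.9 × 2.61404 ≈ 106.9140 mm.
Long-edge AOV on the new format = 2·arctan(22.3 / (2 × 106.9140)) = 2·arctan(0.10429) ≈ 11.9076°.

11.91°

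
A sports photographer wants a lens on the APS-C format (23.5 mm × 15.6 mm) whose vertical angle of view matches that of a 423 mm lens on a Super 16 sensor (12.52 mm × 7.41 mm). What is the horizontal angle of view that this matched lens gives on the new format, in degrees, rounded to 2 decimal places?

Equal vertical AOV ⇒ f₂ = f₁ · 15.6/7.41 = 423 × 2.10526 ≈ 890.5263 mm.
Horizontal AOV on the new format = 2·arctan(23.5 / (2 × 890.5263)) = 2·arctan(0.01319) ≈ 1.5119°.

1.51°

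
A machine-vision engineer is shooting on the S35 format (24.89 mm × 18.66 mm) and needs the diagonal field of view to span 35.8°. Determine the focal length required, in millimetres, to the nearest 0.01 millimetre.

48.16 mm

Sensor diagonal = √(24.89² + 18.66²) = √967.7077 ≈ 31.1080 mm.
From α = 2·arctan(d/2f) we get f = d / (2·tan(α/2)).
With d = 31.1080 mm and α/2 = 17.9°, tan(α/2) ≈ 0.32299, so f ≈ 31.1080 / 0.64598 ≈ 48.1561 mm.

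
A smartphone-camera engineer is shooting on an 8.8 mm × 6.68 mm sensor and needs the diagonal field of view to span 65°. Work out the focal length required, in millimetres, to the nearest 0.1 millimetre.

8.7 mm

Sensor diagonal = √(8.8² + 6.68²) = √122.0624 ≈ 11.0482 mm.
From α = 2·arctan(d/2f) we get f = d / (2·tan(α/2)).
With d = 11.0482 mm and α/2 = 32.5°, tan(α/2) ≈ 0.63707, so f ≈ 11.0482 / 1.27414 ≈ 8.6711 mm.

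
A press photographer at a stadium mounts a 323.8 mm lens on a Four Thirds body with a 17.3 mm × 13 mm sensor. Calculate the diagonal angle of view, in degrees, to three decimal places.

3.828°

Sensor diagonal = √(17.3² + 13²) = √468.2900 ≈ 21.6400 mm.
Angle of view α = 2·arctan(d/2f) with d = 21.6400 mm and f = 323.8 mm.
d/2f = 0.03342; arctan(0.03342) ≈ 1.9139°, so α ≈ 3.8277°.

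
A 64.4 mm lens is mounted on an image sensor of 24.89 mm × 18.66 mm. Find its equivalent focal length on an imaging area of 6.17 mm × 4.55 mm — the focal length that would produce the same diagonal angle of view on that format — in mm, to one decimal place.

15.9 mm

Sensor diagonal = √(24.89² + 18.66²) = √967.7077 ≈ 31.1080 mm.
Sensor diagonal = √(6.17² + 4.55²) = √58.7714 ≈ 7.6663 mm.
Equal angle of view means equal diagonal/f ratio, so f₂ = f₁ · (diagonal₂/diagonal₁) = 64.4 × 7.6663/31.1080.
f₂ = 64.4 × 0.24644 ≈ 15.871 mm.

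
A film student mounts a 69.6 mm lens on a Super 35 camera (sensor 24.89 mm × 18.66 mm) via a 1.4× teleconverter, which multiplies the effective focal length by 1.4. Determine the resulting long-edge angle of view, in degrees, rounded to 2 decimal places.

Effective focal length f = 69.6 × 1.4 = 97.44 mm.
α = 2·arctan(24.89 / (2 × 97.44)) = 2·arctan(0.12772) ≈ 14.5568°.

14.56°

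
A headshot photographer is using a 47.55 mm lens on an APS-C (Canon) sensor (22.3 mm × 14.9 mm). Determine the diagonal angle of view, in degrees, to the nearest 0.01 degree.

Sensor diagonal = √(22.3² + 14.9²) = √719.3000 ≈ 26.8198 mm.
Angle of view α = 2·arctan(d/2f) with d = 26.8198 mm and f = 47.55 mm.
d/2f = 0.28202; arctan(0.28202) ≈ 15.7493°, so α ≈ 31.4987°.

31.50°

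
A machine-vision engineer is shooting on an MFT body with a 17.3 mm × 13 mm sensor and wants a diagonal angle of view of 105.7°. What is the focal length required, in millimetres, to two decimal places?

Sensor diagonal = √(17.3² + 13²) = √468.2900 ≈ 21.6400 mm.
From α = 2·arctan(d/2f) we get f = d / (2·tan(α/2)).
With d = 21.6400 mm and α/2 = 52.85°, tan(α/2) ≈ 1.31984, so f ≈ 21.6400 / 2.63968 ≈ 8.1980 mm.

8.20 mm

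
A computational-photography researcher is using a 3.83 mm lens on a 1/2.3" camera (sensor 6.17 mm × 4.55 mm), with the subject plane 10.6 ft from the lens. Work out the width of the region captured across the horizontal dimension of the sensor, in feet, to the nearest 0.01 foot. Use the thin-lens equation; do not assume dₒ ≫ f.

17.06 ft

dₒ: 10.6 ft × 304.8 mm/ft = 3230.88 mm.
Similar triangles through the lens centre give W/dₒ = w/dᵢ; with 1/f = 1/dₒ + 1/dᵢ this gives W = w·(dₒ − f)/f.
W = 6.17 mm × (3230.88 − 3.83) / 3.83 = 6.17 × 842.5718 ≈ 5198.668 mm = 5198.668/304.8 ft = 17.056 ft.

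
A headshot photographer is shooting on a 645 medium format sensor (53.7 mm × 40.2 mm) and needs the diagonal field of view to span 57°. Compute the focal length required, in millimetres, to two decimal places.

Sensor diagonal = √(53.7² + 40.2²) = √4499.7300 ≈ 67.0800 mm.
From α = 2·arctan(d/2f) we get f = d / (2·tan(α/2)).
With d = 67.0800 mm and α/2 = 28.5°, tan(α/2) ≈ 0.54296, so f ≈ 67.0800 / 1.08591 ≈ 61.7730 mm.

61.77 mm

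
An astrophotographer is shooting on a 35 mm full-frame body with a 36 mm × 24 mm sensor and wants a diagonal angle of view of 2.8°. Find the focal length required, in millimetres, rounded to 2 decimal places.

Sensor diagonal = √(36² + 24²) = √1872.0000 ≈ 43.2666 mm.
From α = 2·arctan(d/2f) we get f = d / (2·tan(α/2)).
With d = 43.2666 mm and α/2 = 1.4°, tan(α/2) ≈ 0.02444, so f ≈ 43.2666 / 0.04888 ≈ 885.1790 mm.

885.18 mm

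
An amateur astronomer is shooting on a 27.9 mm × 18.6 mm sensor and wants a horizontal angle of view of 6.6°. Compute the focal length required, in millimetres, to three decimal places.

241.937 mm

From α = 2·arctan(w/2f) we get f = w / (2·tan(α/2)).
With w = 27.9 mm and α/2 = 3.3°, tan(α/2) ≈ 0.05766, so f ≈ 27.9 / 0.11532 ≈ 241.9370 mm.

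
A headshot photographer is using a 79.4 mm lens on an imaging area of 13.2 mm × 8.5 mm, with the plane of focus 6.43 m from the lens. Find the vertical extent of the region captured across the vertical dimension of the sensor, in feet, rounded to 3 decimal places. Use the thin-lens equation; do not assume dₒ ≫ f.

2.230 ft

dₒ: 6.43 m = 6430 mm.
Similar triangles through the lens centre give W/dₒ = h/dᵢ; with 1/f = 1/dₒ + 1/dᵢ this gives W = h·(dₒ − f)/f.
W = 8.5 mm × (6430 − 79.4) / 79.4 = 8.5 × 79.9824 ≈ 679.850 mm = 679.850/304.8 ft = 2.23048 ft.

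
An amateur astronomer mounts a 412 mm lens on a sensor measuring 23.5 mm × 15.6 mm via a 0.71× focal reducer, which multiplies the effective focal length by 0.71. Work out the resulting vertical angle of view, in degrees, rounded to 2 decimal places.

3.05°

Effective focal length f = 412 × 0.71 = 292.52 mm.
α = 2·arctan(15.6 / (2 × 292.52)) = 2·arctan(0.02666) ≈ 3.0548°.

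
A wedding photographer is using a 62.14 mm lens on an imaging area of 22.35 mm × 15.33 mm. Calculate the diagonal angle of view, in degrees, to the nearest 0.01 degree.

24.60°

Sensor diagonal = √(22.35² + 15.33²) = √734.5314 ≈ 27.1022 mm.
Angle of view α = 2·arctan(d/2f) with d = 27.1022 mm and f = 62.14 mm.
d/2f = 0.21807; arctan(0.21807) ≈ 12.3021°, so α ≈ 24.6042°.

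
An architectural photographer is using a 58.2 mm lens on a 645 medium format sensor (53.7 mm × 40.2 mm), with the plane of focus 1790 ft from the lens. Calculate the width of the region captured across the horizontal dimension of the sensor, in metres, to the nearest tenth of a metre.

503.4 m

dₒ: 1790 ft × 304.8 mm/ft = 545591.98 mm.
Similar triangles through the lens centre give W/dₒ = w/dᵢ; with 1/f = 1/dₒ + 1/dᵢ this gives W = w·(dₒ − f)/f.
W = 53.7 mm × (545592 − 58.2) / 58.2 = 53.7 × 9373.4327 ≈ 503353.335 mm = 503.353 m.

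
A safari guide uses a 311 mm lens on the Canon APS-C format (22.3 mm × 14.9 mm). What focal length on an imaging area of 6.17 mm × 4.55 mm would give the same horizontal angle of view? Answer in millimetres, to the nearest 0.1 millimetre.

86.0 mm

Equal angle of view means equal width/f ratio, so f₂ = f₁ · (width₂/width₁) = 311 × 6.17/22.3.
f₂ = 311 × 0.27668 ≈ 86.048 mm.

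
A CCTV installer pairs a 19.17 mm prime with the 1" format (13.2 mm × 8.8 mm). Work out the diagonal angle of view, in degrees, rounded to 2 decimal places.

Sensor diagonal = √(13.2² + 8.8²) = √251.6800 ≈ 15.8644 mm.
Angle of view α = 2·arctan(d/2f) with d = 15.8644 mm and f = 19.17 mm.
d/2f = 0.41378; arctan(0.41378) ≈ 22.4789°, so α ≈ 44.9578°.

44.96°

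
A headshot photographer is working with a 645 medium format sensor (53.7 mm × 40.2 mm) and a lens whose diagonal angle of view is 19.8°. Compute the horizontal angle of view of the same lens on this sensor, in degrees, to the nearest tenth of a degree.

Sensor diagonal = √(53.7² + 40.2²) = √4499.7300 ≈ 67.0800 mm.
From the diagonal AOV: f = 67.0800 / (2·tan(9.9°)) = 67.0800 / 0.34906 ≈ 192.1756 mm.
Horizontal AOV = 2·arctan(53.7 / (2 × 192.1756)) = 2·arctan(0.13972) ≈ 15.9073°.

15.9°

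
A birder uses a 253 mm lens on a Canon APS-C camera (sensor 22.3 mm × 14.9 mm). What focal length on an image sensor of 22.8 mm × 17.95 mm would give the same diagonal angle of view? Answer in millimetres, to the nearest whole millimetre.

274 mm

Sensor diagonal = √(22.3² + 14.9²) = √719.3000 ≈ 26.8198 mm.
Sensor diagonal = √(22.8² + 17.95²) = √842.0425 ≈ 29.0180 mm.
Equal angle of view means equal diagonal/f ratio, so f₂ = f₁ · (diagonal₂/diagonal₁) = 253 × 29.0180/26.8198.
f₂ = 253 × 1.08196 ≈ 273.736 mm.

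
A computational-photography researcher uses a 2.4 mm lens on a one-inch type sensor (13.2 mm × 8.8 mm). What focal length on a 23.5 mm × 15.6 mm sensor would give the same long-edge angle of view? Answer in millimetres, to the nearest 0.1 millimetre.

4.3 mm

Equal angle of view means equal width/f ratio, so f₂ = f₁ · (width₂/width₁) = 2.4 × 23.5/13.2.
f₂ = 2.4 × 1.78030 ≈ 4.273 mm.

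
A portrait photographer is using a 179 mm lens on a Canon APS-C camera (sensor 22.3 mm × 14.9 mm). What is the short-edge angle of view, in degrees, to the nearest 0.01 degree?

Angle of view α = 2·arctan(h/2f) with h = 14.9 mm and f = 179 mm.
h/2f = 0.04162; arctan(0.04162) ≈ 2.3833°, so α ≈ 4.7666°.

4.77°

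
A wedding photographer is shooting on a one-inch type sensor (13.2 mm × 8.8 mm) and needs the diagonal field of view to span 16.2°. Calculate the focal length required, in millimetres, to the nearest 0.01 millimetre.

Sensor diagonal = √(13.2² + 8.8²) = √251.6800 ≈ 15.8644 mm.
From α = 2·arctan(d/2f) we get f = d / (2·tan(α/2)).
With d = 15.8644 mm and α/2 = 8.1°, tan(α/2) ≈ 0.14232, so f ≈ 15.8644 / 0.28464 ≈ 55.7346 mm.

55.73 mm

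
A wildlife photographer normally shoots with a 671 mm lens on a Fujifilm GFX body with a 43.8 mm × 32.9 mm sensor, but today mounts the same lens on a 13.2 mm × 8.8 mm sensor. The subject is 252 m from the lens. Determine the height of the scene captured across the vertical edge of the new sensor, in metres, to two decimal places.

3.30 m

The focal length stays 671 mm; the relevant sensor dimension is now h = 8.8 mm. Object distance dₒ = 252 m = 252000 mm.
Thin-lens field height W = h·(dₒ − f)/f = 8.8 × (252000 − 671)/671 ≈ 3296.118 mm = 3.29612 m.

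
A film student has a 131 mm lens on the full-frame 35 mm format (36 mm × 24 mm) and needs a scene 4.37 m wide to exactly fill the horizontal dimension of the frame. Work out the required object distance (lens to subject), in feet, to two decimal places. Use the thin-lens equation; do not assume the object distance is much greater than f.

52.60 ft

W: 4.37 m = 4370 mm.
Magnification m = w/W = dᵢ/dₒ; combined with 1/f = 1/dₒ + 1/dᵢ this gives dₒ = f·(1 + W/w).
dₒ = 131 mm × (1 + 4370/36) = 131 × 122.3889 ≈ 16032.944 mm = 16032.944/304.8 ft = 52.6015 ft.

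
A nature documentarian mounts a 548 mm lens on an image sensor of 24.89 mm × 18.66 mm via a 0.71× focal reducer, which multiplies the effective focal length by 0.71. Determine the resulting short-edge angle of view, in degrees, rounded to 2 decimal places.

Effective focal length f = 548 × 0.71 = 389.08 mm.
α = 2·arctan(18.66 / (2 × 389.08)) = 2·arctan(0.02398) ≈ 2.7473°.

2.75°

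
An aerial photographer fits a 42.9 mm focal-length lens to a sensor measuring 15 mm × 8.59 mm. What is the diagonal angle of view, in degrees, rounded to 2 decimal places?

Sensor diagonal = √(15² + 8.59²) = √298.7881 ≈ 17.2855 mm.
Angle of view α = 2·arctan(d/2f) with d = 17.2855 mm and f = 42.9 mm.
d/2f = 0.20146; arctan(0.20146) ≈ 11.3905°, so α ≈ 22.7810°.

22.78°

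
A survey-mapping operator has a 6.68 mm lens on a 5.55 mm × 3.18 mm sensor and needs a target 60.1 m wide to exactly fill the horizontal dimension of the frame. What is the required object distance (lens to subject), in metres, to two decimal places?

W: 60.1 m = 60100 mm.
Magnification m = w/W = dᵢ/dₒ; combined with 1/f = 1/dₒ + 1/dᵢ this gives dₒ = f·(1 + W/w).
dₒ = 6.68 mm × (1 + 60100/5.55) = 6.68 × 10829.8288 ≈ 72343.257 mm = 72.3433 m.

72.34 m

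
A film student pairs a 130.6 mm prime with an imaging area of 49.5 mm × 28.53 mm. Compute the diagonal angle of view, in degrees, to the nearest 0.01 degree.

24.68°

Sensor diagonal = √(49.5² + 28.53²) = √3264.2109 ≈ 57.1333 mm.
Angle of view α = 2·arctan(d/2f) with d = 57.1333 mm and f = 130.6 mm.
d/2f = 0.21873; arctan(0.21873) ≈ 12.3382°, so α ≈ 24.6764°.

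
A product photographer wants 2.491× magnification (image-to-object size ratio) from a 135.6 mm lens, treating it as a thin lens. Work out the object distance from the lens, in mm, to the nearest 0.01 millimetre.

With m = dᵢ/dₒ and 1/f = 1/dₒ + 1/dᵢ, substituting dᵢ = m·dₒ gives 1/f = (1 + 1/m)/dₒ, hence dₒ = f·(1 + 1/m).
dₒ = 135.6 × (1 + 1/2.491) = 135.6 × 1.40145 ≈ 190.036 mm.

190.04 mm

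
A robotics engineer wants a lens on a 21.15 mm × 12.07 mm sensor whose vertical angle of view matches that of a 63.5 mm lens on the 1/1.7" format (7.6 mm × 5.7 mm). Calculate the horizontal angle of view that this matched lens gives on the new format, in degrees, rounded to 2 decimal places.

8.99°

Equal vertical AOV ⇒ f₂ = f₁ · 12.07/5.7 = 63.5 × 2.11754 ≈ 134.4640 mm.
Horizontal AOV on the new format = 2·arctan(21.15 / (2 × 134.4640)) = 2·arctan(0.07865) ≈ 8.9936°.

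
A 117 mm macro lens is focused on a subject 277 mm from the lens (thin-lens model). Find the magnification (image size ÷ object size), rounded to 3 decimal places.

0.731×

Thin lens: 1/f = 1/dₒ + 1/dᵢ → 1/dᵢ = 1/117 − 1/277 = 0.0049369 mm⁻¹, so dᵢ ≈ 202.5562 mm.
Magnification m = dᵢ/dₒ = 202.5562/277 ≈ 0.73125.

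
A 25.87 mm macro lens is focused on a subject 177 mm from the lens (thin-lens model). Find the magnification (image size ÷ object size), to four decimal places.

Thin lens: 1/f = 1/dₒ + 1/dᵢ → 1/dᵢ = 1/25.87 − 1/177 = 0.0330051 mm⁻¹, so dᵢ ≈ 30.2984 mm.
Magnification m = dᵢ/dₒ = 30.2984/177 ≈ 0.17118.

0.1712×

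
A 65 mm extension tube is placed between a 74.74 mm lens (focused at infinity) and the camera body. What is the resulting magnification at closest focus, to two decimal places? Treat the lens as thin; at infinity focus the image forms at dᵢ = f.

0.87×

The tube moves the image plane from f to f + e, so dᵢ = 74.74 + 65 = 139.74 mm. Focus is achieved when 1/f = 1/dₒ + 1/dᵢ, giving dₒ = 1/(1/f − 1/(f+e)).
Magnification m = dᵢ/dₒ = (f+e)·(1/f − 1/(f+e)) = e/f = 65/74.74 ≈ 0.8697.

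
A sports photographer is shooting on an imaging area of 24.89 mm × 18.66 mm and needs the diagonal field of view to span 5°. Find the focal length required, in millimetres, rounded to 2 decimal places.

Sensor diagonal = √(24.89² + 18.66²) = √967.7077 ≈ 31.1080 mm.
From α = 2·arctan(d/2f) we get f = d / (2·tan(α/2)).
With d = 31.1080 mm and α/2 = 2.5°, tan(α/2) ≈ 0.04366, so f ≈ 31.1080 / 0.08732 ≈ 356.2452 mm.

356.25 mm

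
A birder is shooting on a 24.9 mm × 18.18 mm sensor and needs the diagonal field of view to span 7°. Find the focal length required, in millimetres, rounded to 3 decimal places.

252.037 mm

Sensor diagonal = √(24.9² + 18.18²) = √950.5224 ≈ 30.8305 mm.
From α = 2·arctan(d/2f) we get f = d / (2·tan(α/2)).
With d = 30.8305 mm and α/2 = 3.5°, tan(α/2) ≈ 0.06116, so f ≈ 30.8305 / 0.12233 ≈ 252.0375 mm.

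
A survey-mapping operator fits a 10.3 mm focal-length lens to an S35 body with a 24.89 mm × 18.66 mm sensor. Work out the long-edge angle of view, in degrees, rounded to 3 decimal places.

100.775°

Angle of view α = 2·arctan(w/2f) with w = 24.89 mm and f = 10.3 mm.
w/2f = 1.20825; arctan(1.20825) ≈ 50.3874°, so α ≈ 100.7749°.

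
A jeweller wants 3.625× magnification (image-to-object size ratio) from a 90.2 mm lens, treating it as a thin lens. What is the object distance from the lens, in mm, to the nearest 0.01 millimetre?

With m = dᵢ/dₒ and 1/f = 1/dₒ + 1/dᵢ, substituting dᵢ = m·dₒ gives 1/f = (1 + 1/m)/dₒ, hence dₒ = f·(1 + 1/m).
dₒ = 90.2 × (1 + 1/3.625) = 90.2 × 1.27586 ≈ 115.083 mm.

115.08 mm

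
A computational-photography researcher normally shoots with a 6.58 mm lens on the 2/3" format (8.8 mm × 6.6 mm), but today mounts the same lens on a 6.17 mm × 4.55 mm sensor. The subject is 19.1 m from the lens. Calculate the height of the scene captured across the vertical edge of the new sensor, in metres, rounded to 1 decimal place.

13.2 m

The focal length stays 6.58 mm; the relevant sensor dimension is now h = 4.55 mm. Object distance dₒ = 19.1 m = 19100 mm.
Thin-lens field height W = h·(dₒ − f)/f = 4.55 × (19100 − 6.58)/6.58 ≈ 13202.897 mm = 13.2029 m.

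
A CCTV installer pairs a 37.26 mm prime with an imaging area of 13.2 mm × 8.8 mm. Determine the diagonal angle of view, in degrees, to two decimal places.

24.04°

Sensor diagonal = √(13.2² + 8.8²) = √251.6800 ≈ 15.8644 mm.
Angle of view α = 2·arctan(d/2f) with d = 15.8644 mm and f = 37.26 mm.
d/2f = 0.21289; arctan(0.21289) ≈ 12.0182°, so α ≈ 24.0364°.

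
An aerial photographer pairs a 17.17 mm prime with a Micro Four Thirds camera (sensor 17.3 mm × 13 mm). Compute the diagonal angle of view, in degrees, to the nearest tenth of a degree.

64.4°

Sensor diagonal = √(17.3² + 13²) = √468.2900 ≈ 21.6400 mm.
Angle of view α = 2·arctan(d/2f) with d = 21.6400 mm and f = 17.17 mm.
d/2f = 0.63017; arctan(0.63017) ≈ 32.2179°, so α ≈ 64.4357°.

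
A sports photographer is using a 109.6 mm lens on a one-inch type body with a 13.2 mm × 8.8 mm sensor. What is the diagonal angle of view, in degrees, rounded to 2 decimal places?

8.28°

Sensor diagonal = √(13.2² + 8.8²) = √251.6800 ≈ 15.8644 mm.
Angle of view α = 2·arctan(d/2f) with d = 15.8644 mm and f = 109.6 mm.
d/2f = 0.07237; arctan(0.07237) ≈ 4.1395°, so α ≈ 8.2790°.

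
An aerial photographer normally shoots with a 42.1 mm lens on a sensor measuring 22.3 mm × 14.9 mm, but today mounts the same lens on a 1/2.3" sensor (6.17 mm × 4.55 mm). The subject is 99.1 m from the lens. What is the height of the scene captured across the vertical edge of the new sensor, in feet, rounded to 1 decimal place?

35.1 ft

The focal length stays 42.1 mm; the relevant sensor dimension is now h = 4.55 mm. Object distance dₒ = 99.1 m = 99100 mm.
Thin-lens field height W = h·(dₒ − f)/f = 4.55 × (99100 − 42.1)/42.1 ≈ 10705.783 mm = 10705.783/304.8 ft = 35.124 ft.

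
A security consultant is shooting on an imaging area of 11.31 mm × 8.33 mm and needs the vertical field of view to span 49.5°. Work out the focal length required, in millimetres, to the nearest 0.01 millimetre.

9.03 mm

From α = 2·arctan(h/2f) we get f = h / (2·tan(α/2)).
With h = 8.33 mm and α/2 = 24.75°, tan(α/2) ≈ 0.46101, so f ≈ 8.33 / 0.92201 ≈ 9.0346 mm.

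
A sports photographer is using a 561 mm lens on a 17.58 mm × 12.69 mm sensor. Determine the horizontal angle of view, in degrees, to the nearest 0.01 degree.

1.80°

Angle of view α = 2·arctan(w/2f) with w = 17.58 mm and f = 561 mm.
w/2f = 0.01567; arctan(0.01567) ≈ 0.8977°, so α ≈ 1.7953°.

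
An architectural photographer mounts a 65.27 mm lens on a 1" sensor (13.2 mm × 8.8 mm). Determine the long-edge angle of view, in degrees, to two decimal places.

Angle of view α = 2·arctan(w/2f) with w = 13.2 mm and f = 65.27 mm.
w/2f = 0.10112; arctan(0.10112) ≈ 5.7740°, so α ≈ 11.5481°.

11.55°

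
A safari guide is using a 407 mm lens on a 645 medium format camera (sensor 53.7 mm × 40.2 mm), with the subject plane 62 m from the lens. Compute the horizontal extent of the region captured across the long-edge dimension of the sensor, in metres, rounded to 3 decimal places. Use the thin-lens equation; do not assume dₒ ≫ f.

dₒ: 62 m = 62000 mm.
Similar triangles through the lens centre give W/dₒ = w/dᵢ; with 1/f = 1/dₒ + 1/dᵢ this gives W = w·(dₒ − f)/f.
W = 53.7 mm × (62000 − 407) / 407 = 53.7 × 151.3342 ≈ 8126.644 mm = 8.12664 m.

8.127 m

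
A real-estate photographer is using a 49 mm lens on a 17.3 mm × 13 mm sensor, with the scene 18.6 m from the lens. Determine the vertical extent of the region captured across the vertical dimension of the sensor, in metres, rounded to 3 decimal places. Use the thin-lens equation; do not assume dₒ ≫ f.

4.922 m

dₒ: 18.6 m = 18600 mm.
Similar triangles through the lens centre give W/dₒ = h/dᵢ; with 1/f = 1/dₒ + 1/dᵢ this gives W = h·(dₒ − f)/f.
W = 13 mm × (18600 − 49) / 49 = 13 × 378.5918 ≈ 4921.694 mm = 4.92169 m.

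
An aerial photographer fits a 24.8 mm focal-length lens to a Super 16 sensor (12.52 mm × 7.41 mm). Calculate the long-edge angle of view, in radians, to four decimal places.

Angle of view α = 2·arctan(w/2f) with w = 12.52 mm and f = 24.8 mm.
w/2f = 0.25242; arctan(0.25242) ≈ 0.2473 rad, so α ≈ 0.4945 rad.

0.4945 rad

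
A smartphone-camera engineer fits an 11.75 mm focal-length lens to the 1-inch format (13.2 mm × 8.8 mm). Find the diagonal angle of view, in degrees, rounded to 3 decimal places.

68.045°

Sensor diagonal = √(13.2² + 8.8²) = √251.6800 ≈ 15.8644 mm.
Angle of view α = 2·arctan(d/2f) with d = 15.8644 mm and f = 11.75 mm.
d/2f = 0.67508; arctan(0.67508) ≈ 34.0226°, so α ≈ 68.0452°.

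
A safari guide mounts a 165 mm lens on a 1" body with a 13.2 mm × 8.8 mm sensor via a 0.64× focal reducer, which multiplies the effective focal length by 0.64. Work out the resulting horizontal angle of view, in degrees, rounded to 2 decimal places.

7.15°

Effective focal length f = 165 × 0.64 = 105.6 mm.
α = 2·arctan(13.2 / (2 × 105.6)) = 2·arctan(0.06250) ≈ 7.1527°.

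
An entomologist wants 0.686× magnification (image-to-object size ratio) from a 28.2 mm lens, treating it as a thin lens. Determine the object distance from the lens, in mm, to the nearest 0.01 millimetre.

With m = dᵢ/dₒ and 1/f = 1/dₒ + 1/dᵢ, substituting dᵢ = m·dₒ gives 1/f = (1 + 1/m)/dₒ, hence dₒ = f·(1 + 1/m).
dₒ = 28.2 × (1 + 1/0.686) = 28.2 × 2.45773 ≈ 69.308 mm.

69.31 mm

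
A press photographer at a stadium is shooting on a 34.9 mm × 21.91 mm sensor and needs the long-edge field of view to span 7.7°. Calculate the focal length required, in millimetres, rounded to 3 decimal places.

From α = 2·arctan(w/2f) we get f = w / (2·tan(α/2)).
With w = 34.9 mm and α/2 = 3.85°, tan(α/2) ≈ 0.06730, so f ≈ 34.9 / 0.13459 ≈ 259.3003 mm.

259.300 mm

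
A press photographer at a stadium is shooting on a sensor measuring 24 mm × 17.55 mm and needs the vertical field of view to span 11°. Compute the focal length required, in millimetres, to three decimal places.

91.132 mm

From α = 2·arctan(h/2f) we get f = h / (2·tan(α/2)).
With h = 17.55 mm and α/2 = 5.5°, tan(α/2) ≈ 0.09629, so f ≈ 17.55 / 0.19258 ≈ 91.1319 mm.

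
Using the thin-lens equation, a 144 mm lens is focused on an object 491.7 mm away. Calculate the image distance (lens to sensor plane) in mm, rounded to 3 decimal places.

1/dᵢ = 1/f − 1/dₒ = 1/144 − 1/491.7 = 0.0049107 mm⁻¹.
dᵢ = 1/0.0049107 ≈ 203.6376 mm.

203.638 mm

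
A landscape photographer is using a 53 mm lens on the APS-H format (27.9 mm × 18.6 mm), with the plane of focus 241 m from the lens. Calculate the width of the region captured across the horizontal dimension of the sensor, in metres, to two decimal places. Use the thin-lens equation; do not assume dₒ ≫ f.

126.84 m

dₒ: 241 m = 241000 mm.
Similar triangles through the lens centre give W/dₒ = w/dᵢ; with 1/f = 1/dₒ + 1/dᵢ this gives W = w·(dₒ − f)/f.
W = 27.9 mm × (241000 − 53) / 53 = 27.9 × 4546.1698 ≈ 126838.138 mm = 126.838 m.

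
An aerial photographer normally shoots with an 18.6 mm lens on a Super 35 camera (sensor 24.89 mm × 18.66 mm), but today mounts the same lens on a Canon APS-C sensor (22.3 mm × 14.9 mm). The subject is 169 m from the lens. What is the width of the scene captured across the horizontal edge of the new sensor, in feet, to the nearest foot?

The focal length stays 18.6 mm; the relevant sensor dimension is now w = 22.3 mm. Object distance dₒ = 169 m = 169000 mm.
Thin-lens field width W = w·(dₒ − f)/f = 22.3 × (169000 − 18.6)/18.6 ≈ 202595.980 mm = 202595.980/304.8 ft = 664.685 ft.

665 ft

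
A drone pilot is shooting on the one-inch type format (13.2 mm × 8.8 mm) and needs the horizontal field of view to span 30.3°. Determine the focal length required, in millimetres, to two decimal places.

From α = 2·arctan(w/2f) we get f = w / (2·tan(α/2)).
With w = 13.2 mm and α/2 = 15.15°, tan(α/2) ≈ 0.27076, so f ≈ 13.2 / 0.54151 ≈ 24.3761 mm.

24.38 mm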